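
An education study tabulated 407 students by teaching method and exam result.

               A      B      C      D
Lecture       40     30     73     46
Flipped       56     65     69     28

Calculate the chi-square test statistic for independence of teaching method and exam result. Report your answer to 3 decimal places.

18.078

Row totals: 189, 218. Column totals: 96, 95, 142, 74. Grand total N = 407.
Expected counts (row total × column total / N):
  Lecture, A: 189×96/407 = 44.5799
  Lecture, B: 189×95/407 = 44.1155
  Lecture, C: 189×142/407 = 65.9410
  Lecture, D: 189×74/407 = 34.3636
  Flipped, A: 218×96/407 = 51.4201
  Flipped, B: 218×95/407 = 50.8845
  Flipped, C: 218×142/407 = 76.0590
  Flipped, D: 218×74/407 = 39.6364
Contributions (O − E)²/E:
  (40 − 44.5799)²/44.5799 = 0.4705
  (30 − 44.1155)²/44.1155 = 4.5165
  (73 − 65.9410)²/65.9410 = 0.7557
  (46 − 34.3636)²/34.3636 = 3.9404
  (56 − 51.4201)²/51.4201 = 0.4079
  (65 − 50.8845)²/50.8845 = 3.9157
  (69 − 76.0590)²/76.0590 = 0.6551
  (28 − 39.6364)²/39.6364 = 3.4162
χ² = 0.4705 + 4.5165 + 0.7557 + 3.9404 + 0.4079 + 3.9157 + 0.6551 + 3.4162 = 18.078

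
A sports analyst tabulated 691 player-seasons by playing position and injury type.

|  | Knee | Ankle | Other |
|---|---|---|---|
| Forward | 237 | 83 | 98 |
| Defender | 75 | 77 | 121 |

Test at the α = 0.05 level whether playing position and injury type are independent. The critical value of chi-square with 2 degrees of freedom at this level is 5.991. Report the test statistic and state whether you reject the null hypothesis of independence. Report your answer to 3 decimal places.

Row totals: 418, 273. Column totals: 312, 160, 219. Grand total N = 691.
Expected counts (row total × column total / N):
  Forward, Knee: 418×312/691 = 188.7352
  Forward, Ankle: 418×160/691 = 96.7873
  Forward, Other: 418×219/691 = 132.4776
  Defender, Knee: 273×312/691 = 123.2648
  Defender, Ankle: 273×160/691 = 63.2127
  Defender, Other: 273×219/691 = 86.5224
Contributions (O − E)²/E:
  (237 − 188.7352)²/188.7352 = 12.3426
  (83 − 96.7873)²/96.7873 = 1.9640
  (98 − 132.4776)²/132.4776 = 8.9729
  (75 − 123.2648)²/123.2648 = 18.8983
  (77 − 63.2127)²/63.2127 = 3.0071
  (121 − 86.5224)²/86.5224 = 13.7387
χ² = 12.3426 + 1.9640 + 8.9729 + 18.8983 + 3.0071 + 13.7387 = 58.924
df = (2−1)(3−1) = 2. Since 58.924 > 5.991, reject the null hypothesis of independence at α = 0.05.

58.924; reject H₀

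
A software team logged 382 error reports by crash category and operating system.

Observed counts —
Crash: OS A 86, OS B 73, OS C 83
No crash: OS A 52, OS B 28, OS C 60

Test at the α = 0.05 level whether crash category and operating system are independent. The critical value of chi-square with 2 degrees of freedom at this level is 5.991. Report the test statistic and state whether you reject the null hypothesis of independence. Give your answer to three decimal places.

5.265; fail to reject H₀

Row totals: 242, 140. Column totals: 138, 101, 143. Grand total N = 382.
Expected counts (row total × column total / N):
  Crash, OS A: 242×138/382 = 87.4241
  Crash, OS B: 242×101/382 = 63.9843
  Crash, OS C: 242×143/382 = 90.5916
  No crash, OS A: 140×138/382 = 50.5759
  No crash, OS B: 140×101/382 = 37.0157
  No crash, OS C: 140×143/382 = 52.4084
Contributions (O − E)²/E:
  (86 − 87.4241)²/87.4241 = 0.0232
  (73 − 63.9843)²/63.9843 = 1.2704
  (83 − 90.5916)²/90.5916 = 0.6362
  (52 − 50.5759)²/50.5759 = 0.0401
  (28 − 37.0157)²/37.0157 = 2.1959
  (60 − 52.4084)²/52.4084 = 1.0997
χ² = 0.0232 + 1.2704 + 0.6362 + 0.0401 + 2.1959 + 1.0997 = 5.265
df = (2−1)(3−1) = 2. Since 5.265 < 5.991, fail to reject the null hypothesis of independence at α = 0.05.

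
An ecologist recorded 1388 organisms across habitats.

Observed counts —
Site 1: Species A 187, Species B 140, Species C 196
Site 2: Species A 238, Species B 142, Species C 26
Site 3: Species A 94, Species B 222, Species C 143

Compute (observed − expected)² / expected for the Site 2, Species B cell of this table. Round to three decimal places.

Row total (Site 2) = 406; column total (Species B) = 504; N = 1388.
Expected count E = 406 × 504 / 1388 = 147.42363.
Contribution = (O − E)²/E = (142 − 147.42363)² / 147.42363 = 0.200.

0.200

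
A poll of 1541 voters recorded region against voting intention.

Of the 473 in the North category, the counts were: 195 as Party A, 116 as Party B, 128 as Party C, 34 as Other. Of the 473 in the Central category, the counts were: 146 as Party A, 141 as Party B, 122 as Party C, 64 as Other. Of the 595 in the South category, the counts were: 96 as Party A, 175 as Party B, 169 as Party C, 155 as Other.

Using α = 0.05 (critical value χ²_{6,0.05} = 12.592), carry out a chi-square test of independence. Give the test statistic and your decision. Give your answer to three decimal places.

124.268; reject H₀

Row totals: 473, 473, 595. Column totals: 437, 432, 419, 253. Grand total N = 1541.
Expected counts (row total × column total / N):
  North, Party A: 473×437/1541 = 134.1343
  North, Party B: 473×432/1541 = 132.5996
  North, Party C: 473×419/1541 = 128.6093
  North, Other: 473×253/1541 = 77.6567
  Central, Party A: 473×437/1541 = 134.1343
  Central, Party B: 473×432/1541 = 132.5996
  Central, Party C: 473×419/1541 = 128.6093
  Central, Other: 473×253/1541 = 77.6567
  South, Party A: 595×437/1541 = 168.7313
  South, Party B: 595×432/1541 = 166.8008
  South, Party C: 595×419/1541 = 161.7813
  South, Other: 595×253/1541 = 97.6866
Contributions (O − E)²/E:
  (195 − 134.1343)²/134.1343 = 27.6188
  (116 − 132.5996)²/132.5996 = 2.0780
  (128 − 128.6093)²/128.6093 = 0.0029
  (34 − 77.6567)²/77.6567 = 24.5427
  (146 − 134.1343)²/134.1343 = 1.0497
  (141 − 132.5996)²/132.5996 = 0.5322
  (122 − 128.6093)²/128.6093 = 0.3397
  (64 − 77.6567)²/77.6567 = 2.4017
  (96 − 168.7313)²/168.7313 = 31.3507
  (175 − 166.8008)²/166.8008 = 0.4030
  (169 − 161.7813)²/161.7813 = 0.3221
  (155 − 97.6866)²/97.6866 = 33.6262
χ² = 27.6188 + 2.0780 + 0.0029 + 24.5427 + 1.0497 + 0.5322 + 0.3397 + 2.4017 + 31.3507 + 0.4030 + 0.3221 + 33.6262 = 124.268
df = (3−1)(4−1) = 6. Since 124.268 > 12.592, reject the null hypothesis of independence at α = 0.05.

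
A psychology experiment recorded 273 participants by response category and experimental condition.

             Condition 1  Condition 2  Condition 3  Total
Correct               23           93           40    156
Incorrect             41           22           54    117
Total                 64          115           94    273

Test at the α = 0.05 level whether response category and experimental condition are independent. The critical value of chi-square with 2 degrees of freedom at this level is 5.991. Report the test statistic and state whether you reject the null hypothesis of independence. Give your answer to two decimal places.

46.36; reject H₀

Grand total N = 273.
Expected counts (row total × column total / N):
  Correct, Condition 1: 156×64/273 = 36.57143
  Correct, Condition 2: 156×115/273 = 65.71429
  Correct, Condition 3: 156×94/273 = 53.71429
  Incorrect, Condition 1: 117×64/273 = 27.42857
  Incorrect, Condition 2: 117×115/273 = 49.28571
  Incorrect, Condition 3: 117×94/273 = 40.28571
Contributions (O − E)²/E:
  (23 − 36.57143)²/36.57143 = 5.0363
  (93 − 65.71429)²/65.71429 = 11.3295
  (40 − 53.71429)²/53.71429 = 3.5015
  (41 − 27.42857)²/27.42857 = 6.7150
  (22 − 49.28571)²/49.28571 = 15.1060
  (54 − 40.28571)²/40.28571 = 4.6687
χ² = 5.0363 + 11.3295 + 3.5015 + 6.7150 + 15.1060 + 4.6687 = 46.36
df = (2−1)(3−1) = 2. Since 46.36 > 5.991, reject the null hypothesis of independence at α = 0.05.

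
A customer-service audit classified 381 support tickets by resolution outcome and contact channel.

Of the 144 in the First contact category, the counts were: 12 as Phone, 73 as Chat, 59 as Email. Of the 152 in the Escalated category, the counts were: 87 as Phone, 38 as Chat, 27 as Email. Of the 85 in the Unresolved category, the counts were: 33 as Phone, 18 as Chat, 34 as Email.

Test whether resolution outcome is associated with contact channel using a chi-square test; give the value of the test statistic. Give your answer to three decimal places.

86.370

Row totals: 144, 152, 85. Column totals: 132, 129, 120. Grand total N = 381.
Expected counts (row total × column total / N):
  First contact, Phone: 144×132/381 = 49.8898
  First contact, Chat: 144×129/381 = 48.7559
  First contact, Email: 144×120/381 = 45.3543
  Escalated, Phone: 152×132/381 = 52.6614
  Escalated, Chat: 152×129/381 = 51.4646
  Escalated, Email: 152×120/381 = 47.8740
  Unresolved, Phone: 85×132/381 = 29.4488
  Unresolved, Chat: 85×129/381 = 28.7795
  Unresolved, Email: 85×120/381 = 26.7717
Contributions (O − E)²/E:
  (12 − 49.8898)²/49.8898 = 28.7762
  (73 − 48.7559)²/48.7559 = 12.0555
  (59 − 45.3543)²/45.3543 = 4.1056
  (87 − 52.6614)²/52.6614 = 22.3910
  (38 − 51.4646)²/51.4646 = 3.5227
  (27 − 47.8740)²/47.8740 = 9.1015
  (33 − 29.4488)²/29.4488 = 0.4282
  (18 − 28.7795)²/28.7795 = 4.0375
  (34 − 26.7717)²/26.7717 = 1.9516
χ² = 28.7762 + 12.0555 + 4.1056 + 22.3910 + 3.5227 + 9.1015 + 0.4282 + 4.0375 + 1.9516 = 86.370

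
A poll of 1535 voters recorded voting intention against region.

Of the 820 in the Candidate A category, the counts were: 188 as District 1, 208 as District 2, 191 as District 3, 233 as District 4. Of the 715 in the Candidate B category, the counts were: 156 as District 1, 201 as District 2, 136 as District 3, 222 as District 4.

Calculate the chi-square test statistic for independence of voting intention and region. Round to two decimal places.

5.46

Row totals: 820, 715. Column totals: 344, 409, 327, 455. Grand total N = 1535.
Expected counts (row total × column total / N):
  Candidate A, District 1: 820×344/1535 = 183.765
  Candidate A, District 2: 820×409/1535 = 218.489
  Candidate A, District 3: 820×327/1535 = 174.684
  Candidate A, District 4: 820×455/1535 = 243.062
  Candidate B, District 1: 715×344/1535 = 160.235
  Candidate B, District 2: 715×409/1535 = 190.511
  Candidate B, District 3: 715×327/1535 = 152.316
  Candidate B, District 4: 715×455/1535 = 211.938
Contributions (O − E)²/E:
  (188 − 183.765)²/183.765 = 0.0976
  (208 − 218.489)²/218.489 = 0.5035
  (191 − 174.684)²/174.684 = 1.5240
  (233 − 243.062)²/243.062 = 0.4165
  (156 − 160.235)²/160.235 = 0.1119
  (201 − 190.511)²/190.511 = 0.5775
  (136 − 152.316)²/152.316 = 1.7478
  (222 − 211.938)²/211.938 = 0.4777
χ² = 0.0976 + 0.5035 + 1.5240 + 0.4165 + 0.1119 + 0.5775 + 1.7478 + 0.4777 = 5.46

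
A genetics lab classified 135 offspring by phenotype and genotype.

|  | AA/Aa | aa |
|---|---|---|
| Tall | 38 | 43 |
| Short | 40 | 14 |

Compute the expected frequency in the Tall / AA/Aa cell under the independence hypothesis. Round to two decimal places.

46.80

Row total (Tall) = 81; column total (AA/Aa) = 78; grand total N = 135.
Expected count = (row total × column total) / N = 81 × 78 / 135 = 46.80.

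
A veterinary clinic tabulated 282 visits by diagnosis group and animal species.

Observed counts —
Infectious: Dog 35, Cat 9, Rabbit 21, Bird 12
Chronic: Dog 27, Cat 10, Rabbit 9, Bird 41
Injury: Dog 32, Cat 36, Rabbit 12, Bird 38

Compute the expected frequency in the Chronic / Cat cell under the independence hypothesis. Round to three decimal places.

Row total (Chronic) = 87; column total (Cat) = 55; grand total N = 282.
Expected count = (row total × column total) / N = 87 × 55 / 282 = 16.968.

16.968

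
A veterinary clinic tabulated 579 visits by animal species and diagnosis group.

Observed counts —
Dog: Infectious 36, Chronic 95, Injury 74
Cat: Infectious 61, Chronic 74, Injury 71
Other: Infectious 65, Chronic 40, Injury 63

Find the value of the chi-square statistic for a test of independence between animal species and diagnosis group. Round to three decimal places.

28.266

Row totals: 205, 206, 168. Column totals: 162, 209, 208. Grand total N = 579.
Expected counts (row total × column total / N):
  Dog, Infectious: 205×162/579 = 57.3575
  Dog, Chronic: 205×209/579 = 73.9983
  Dog, Injury: 205×208/579 = 73.6442
  Cat, Infectious: 206×162/579 = 57.6373
  Cat, Chronic: 206×209/579 = 74.3592
  Cat, Injury: 206×208/579 = 74.0035
  Other, Infectious: 168×162/579 = 47.0052
  Other, Chronic: 168×209/579 = 60.6425
  Other, Injury: 168×208/579 = 60.3523
Contributions (O − E)²/E:
  (36 − 57.3575)²/57.3575 = 7.9526
  (95 − 73.9983)²/73.9983 = 5.9606
  (74 − 73.6442)²/73.6442 = 0.0017
  (61 − 57.6373)²/57.6373 = 0.1962
  (74 − 74.3592)²/74.3592 = 0.0017
  (71 − 74.0035)²/74.0035 = 0.1219
  (65 − 47.0052)²/47.0052 = 6.8889
  (40 − 60.6425)²/60.6425 = 7.0266
  (63 − 60.3523)²/60.3523 = 0.1162
χ² = 7.9526 + 5.9606 + 0.0017 + 0.1962 + 0.0017 + 0.1219 + 6.8889 + 7.0266 + 0.1162 = 28.266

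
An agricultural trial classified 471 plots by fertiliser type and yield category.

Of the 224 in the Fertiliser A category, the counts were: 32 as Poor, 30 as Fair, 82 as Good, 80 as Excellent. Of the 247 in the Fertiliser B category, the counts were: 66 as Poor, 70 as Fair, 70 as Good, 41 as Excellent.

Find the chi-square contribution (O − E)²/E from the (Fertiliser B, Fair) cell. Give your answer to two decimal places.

5.88

Row total (Fertiliser B) = 247; column total (Fair) = 100; N = 471.
Expected count E = 247 × 100 / 471 = 52.442.
Contribution = (O − E)²/E = (70 − 52.442)² / 52.442 = 5.88.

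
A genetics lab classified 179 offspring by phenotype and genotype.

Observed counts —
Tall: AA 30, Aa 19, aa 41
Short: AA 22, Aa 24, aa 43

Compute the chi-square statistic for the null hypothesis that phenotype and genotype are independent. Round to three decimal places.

Row totals: 90, 89. Column totals: 52, 43, 84. Grand total N = 179.
Expected counts (row total × column total / N):
  Tall, AA: 90×52/179 = 26.1453
  Tall, Aa: 90×43/179 = 21.6201
  Tall, aa: 90×84/179 = 42.2346
  Short, AA: 89×52/179 = 25.8547
  Short, Aa: 89×43/179 = 21.3799
  Short, aa: 89×84/179 = 41.7654
Contributions (O − E)²/E:
  (30 − 26.1453)²/26.1453 = 0.5683
  (19 − 21.6201)²/21.6201 = 0.3175
  (41 − 42.2346)²/42.2346 = 0.0361
  (22 − 25.8547)²/25.8547 = 0.5747
  (24 − 21.3799)²/21.3799 = 0.3211
  (43 − 41.7654)²/41.7654 = 0.0365
χ² = 0.5683 + 0.3175 + 0.0361 + 0.5747 + 0.3211 + 0.0365 = 1.854

1.854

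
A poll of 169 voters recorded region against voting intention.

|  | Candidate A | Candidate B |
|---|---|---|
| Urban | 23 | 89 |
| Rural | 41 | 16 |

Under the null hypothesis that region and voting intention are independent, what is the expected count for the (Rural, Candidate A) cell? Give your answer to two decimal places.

Row total (Rural) = 57; column total (Candidate A) = 64; grand total N = 169.
Expected count = (row total × column total) / N = 57 × 64 / 169 = 21.59.

21.59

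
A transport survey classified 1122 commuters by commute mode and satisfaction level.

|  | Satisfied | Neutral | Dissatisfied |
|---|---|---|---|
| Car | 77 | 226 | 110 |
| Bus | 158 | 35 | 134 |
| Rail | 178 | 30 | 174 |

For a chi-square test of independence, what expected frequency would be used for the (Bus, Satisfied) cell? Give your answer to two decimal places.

Row total (Bus) = 327; column total (Satisfied) = 413; grand total N = 1122.
Expected count = (row total × column total) / N = 327 × 413 / 1122 = 120.37.

120.37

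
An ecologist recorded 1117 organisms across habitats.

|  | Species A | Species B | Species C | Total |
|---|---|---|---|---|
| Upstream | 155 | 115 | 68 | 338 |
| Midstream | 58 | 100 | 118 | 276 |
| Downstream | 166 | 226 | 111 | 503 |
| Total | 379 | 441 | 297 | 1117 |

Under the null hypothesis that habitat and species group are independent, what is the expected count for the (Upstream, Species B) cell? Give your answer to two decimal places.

Row total (Upstream) = 338; column total (Species B) = 441; grand total N = 1117.
Expected count = (row total × column total) / N = 338 × 441 / 1117 = 133.44.

133.44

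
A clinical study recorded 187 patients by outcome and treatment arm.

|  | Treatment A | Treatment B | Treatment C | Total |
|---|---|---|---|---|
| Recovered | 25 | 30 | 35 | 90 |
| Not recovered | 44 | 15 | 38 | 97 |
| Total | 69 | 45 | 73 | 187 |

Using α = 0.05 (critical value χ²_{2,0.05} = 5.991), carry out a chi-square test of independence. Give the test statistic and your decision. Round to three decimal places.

10.107; reject H₀

Grand total N = 187.
Expected counts (row total × column total / N):
  Recovered, Treatment A: 90×69/187 = 33.2086
  Recovered, Treatment B: 90×45/187 = 21.6578
  Recovered, Treatment C: 90×73/187 = 35.1337
  Not recovered, Treatment A: 97×69/187 = 35.7914
  Not recovered, Treatment B: 97×45/187 = 23.3422
  Not recovered, Treatment C: 97×73/187 = 37.8663
Contributions (O − E)²/E:
  (25 − 33.2086)²/33.2086 = 2.0290
  (30 − 21.6578)²/21.6578 = 3.2133
  (35 − 35.1337)²/35.1337 = 0.0005
  (44 − 35.7914)²/35.7914 = 1.8826
  (15 − 23.3422)²/23.3422 = 2.9814
  (38 − 37.8663)²/37.8663 = 0.0005
χ² = 2.0290 + 3.2133 + 0.0005 + 1.8826 + 2.9814 + 0.0005 = 10.107
df = (2−1)(3−1) = 2. Since 10.107 > 5.991, reject the null hypothesis of independence at α = 0.05.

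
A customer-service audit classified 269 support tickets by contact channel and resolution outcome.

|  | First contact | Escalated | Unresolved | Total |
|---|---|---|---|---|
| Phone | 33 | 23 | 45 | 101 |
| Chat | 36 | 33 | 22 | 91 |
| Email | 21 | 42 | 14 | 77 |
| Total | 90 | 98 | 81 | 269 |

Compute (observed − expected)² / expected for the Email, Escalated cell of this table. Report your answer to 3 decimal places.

6.935

Row total (Email) = 77; column total (Escalated) = 98; N = 269.
Expected count E = 77 × 98 / 269 = 28.0520.
Contribution = (O − E)²/E = (42 − 28.0520)² / 28.0520 = 6.935.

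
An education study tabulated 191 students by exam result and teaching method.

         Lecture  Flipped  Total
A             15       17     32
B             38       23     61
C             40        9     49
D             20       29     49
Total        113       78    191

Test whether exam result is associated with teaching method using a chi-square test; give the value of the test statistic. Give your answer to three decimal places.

Grand total N = 191.
Expected counts (row total × column total / N):
  A, Lecture: 32×113/191 = 18.9319
  A, Flipped: 32×78/191 = 13.0681
  B, Lecture: 61×113/191 = 36.0890
  B, Flipped: 61×78/191 = 24.9110
  C, Lecture: 49×113/191 = 28.9895
  C, Flipped: 49×78/191 = 20.0105
  D, Lecture: 49×113/191 = 28.9895
  D, Flipped: 49×78/191 = 20.0105
Contributions (O − E)²/E:
  (15 − 18.9319)²/18.9319 = 0.8166
  (17 − 13.0681)²/13.0681 = 1.1830
  (38 − 36.0890)²/36.0890 = 0.1012
  (23 − 24.9110)²/24.9110 = 0.1466
  (40 − 28.9895)²/28.9895 = 4.1819
  (9 − 20.0105)²/20.0105 = 6.0584
  (20 − 28.9895)²/28.9895 = 2.7876
  (29 − 20.0105)²/20.0105 = 4.0384
χ² = 0.8166 + 1.1830 + 0.1012 + 0.1466 + 4.1819 + 6.0584 + 2.7876 + 4.0384 = 19.314

19.314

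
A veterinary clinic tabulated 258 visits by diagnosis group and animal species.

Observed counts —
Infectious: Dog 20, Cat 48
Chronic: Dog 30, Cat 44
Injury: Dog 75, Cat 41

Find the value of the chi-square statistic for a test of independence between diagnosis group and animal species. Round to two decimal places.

23.92

Row totals: 68, 74, 116. Column totals: 125, 133. Grand total N = 258.
Expected counts (row total × column total / N):
  Infectious, Dog: 68×125/258 = 32.946
  Infectious, Cat: 68×133/258 = 35.054
  Chronic, Dog: 74×125/258 = 35.853
  Chronic, Cat: 74×133/258 = 38.147
  Injury, Dog: 116×125/258 = 56.202
  Injury, Cat: 116×133/258 = 59.798
Contributions (O − E)²/E:
  (20 − 32.946)²/32.946 = 5.0871
  (48 − 35.054)²/35.054 = 4.7812
  (30 − 35.853)²/35.853 = 0.9555
  (44 − 38.147)²/38.147 = 0.8980
  (75 − 56.202)²/56.202 = 6.2874
  (41 − 59.798)²/59.798 = 5.9093
χ² = 5.0871 + 4.7812 + 0.9555 + 0.8980 + 6.2874 + 5.9093 = 23.92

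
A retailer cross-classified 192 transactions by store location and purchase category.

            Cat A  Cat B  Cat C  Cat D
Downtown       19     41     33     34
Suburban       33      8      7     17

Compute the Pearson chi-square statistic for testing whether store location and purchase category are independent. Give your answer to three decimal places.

Row totals: 127, 65. Column totals: 52, 49, 40, 51. Grand total N = 192.
Expected counts (row total × column total / N):
  Downtown, Cat A: 127×52/192 = 34.39583
  Downtown, Cat B: 127×49/192 = 32.41146
  Downtown, Cat C: 127×40/192 = 26.45833
  Downtown, Cat D: 127×51/192 = 33.73438
  Suburban, Cat A: 65×52/192 = 17.60417
  Suburban, Cat B: 65×49/192 = 16.58854
  Suburban, Cat C: 65×40/192 = 13.54167
  Suburban, Cat D: 65×51/192 = 17.26562
Contributions (O − E)²/E:
  (19 − 34.39583)²/34.39583 = 6.8913
  (41 − 32.41146)²/32.41146 = 2.2758
  (33 − 26.45833)²/26.45833 = 1.6174
  (34 − 33.73438)²/33.73438 = 0.0021
  (33 − 17.60417)²/17.60417 = 13.4645
  (8 − 16.58854)²/16.58854 = 4.4466
  (7 − 13.54167)²/13.54167 = 3.1601
  (17 − 17.26562)²/17.26562 = 0.0041
χ² = 6.8913 + 2.2758 + 1.6174 + 0.0021 + 13.4645 + 4.4466 + 3.1601 + 0.0041 = 31.862

31.862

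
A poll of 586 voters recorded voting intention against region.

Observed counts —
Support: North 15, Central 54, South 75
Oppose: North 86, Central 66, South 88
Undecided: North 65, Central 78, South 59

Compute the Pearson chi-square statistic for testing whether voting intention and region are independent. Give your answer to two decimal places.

38.70

Row totals: 144, 240, 202. Column totals: 166, 198, 222. Grand total N = 586.
Expected counts (row total × column total / N):
  Support, North: 144×166/586 = 40.792
  Support, Central: 144×198/586 = 48.655
  Support, South: 144×222/586 = 54.553
  Oppose, North: 240×166/586 = 67.986
  Oppose, Central: 240×198/586 = 81.092
  Oppose, South: 240×222/586 = 90.922
  Undecided, North: 202×166/586 = 57.222
  Undecided, Central: 202×198/586 = 68.253
  Undecided, South: 202×222/586 = 76.526
Contributions (O − E)²/E:
  (15 − 40.792)²/40.792 = 16.3078
  (54 − 48.655)²/48.655 = 0.5872
  (75 − 54.553)²/54.553 = 7.6637
  (86 − 67.986)²/67.986 = 4.7731
  (66 − 81.092)²/81.092 = 2.8088
  (88 − 90.922)²/90.922 = 0.0939
  (65 − 57.222)²/57.222 = 1.0572
  (78 − 68.253)²/68.253 = 1.3919
  (59 − 76.526)²/76.526 = 4.0138
χ² = 16.3078 + 0.5872 + 7.6637 + 4.7731 + 2.8088 + 0.0939 + 1.0572 + 1.3919 + 4.0138 = 38.70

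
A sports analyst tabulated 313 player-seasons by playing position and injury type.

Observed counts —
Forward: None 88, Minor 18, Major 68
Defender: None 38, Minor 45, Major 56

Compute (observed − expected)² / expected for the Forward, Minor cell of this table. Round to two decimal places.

Row total (Forward) = 174; column total (Minor) = 63; N = 313.
Expected count E = 174 × 63 / 313 = 35.022.
Contribution = (O − E)²/E = (18 − 35.022)² / 35.022 = 8.27.

8.27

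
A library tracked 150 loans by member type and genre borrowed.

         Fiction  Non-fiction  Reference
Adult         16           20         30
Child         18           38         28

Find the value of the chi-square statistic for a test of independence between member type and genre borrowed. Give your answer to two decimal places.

3.67

Row totals: 66, 84. Column totals: 34, 58, 58. Grand total N = 150.
Expected counts (row total × column total / N):
  Adult, Fiction: 66×34/150 = 14.960
  Adult, Non-fiction: 66×58/150 = 25.520
  Adult, Reference: 66×58/150 = 25.520
  Child, Fiction: 84×34/150 = 19.040
  Child, Non-fiction: 84×58/150 = 32.480
  Child, Reference: 84×58/150 = 32.480
Contributions (O − E)²/E:
  (16 − 14.960)²/14.960 = 0.0723
  (20 − 25.520)²/25.520 = 1.1940
  (30 − 25.520)²/25.520 = 0.7865
  (18 − 19.040)²/19.040 = 0.0568
  (38 − 32.480)²/32.480 = 0.9381
  (28 − 32.480)²/32.480 = 0.6179
χ² = 0.0723 + 1.1940 + 0.7865 + 0.0568 + 0.9381 + 0.6179 = 3.67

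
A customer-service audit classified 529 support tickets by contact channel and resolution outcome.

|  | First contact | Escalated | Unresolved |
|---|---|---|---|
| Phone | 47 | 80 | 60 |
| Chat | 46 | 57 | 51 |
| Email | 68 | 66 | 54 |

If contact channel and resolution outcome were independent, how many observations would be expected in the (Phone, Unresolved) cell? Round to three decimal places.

58.327

Row total (Phone) = 187; column total (Unresolved) = 165; grand total N = 529.
Expected count = (row total × column total) / N = 187 × 165 / 529 = 58.327.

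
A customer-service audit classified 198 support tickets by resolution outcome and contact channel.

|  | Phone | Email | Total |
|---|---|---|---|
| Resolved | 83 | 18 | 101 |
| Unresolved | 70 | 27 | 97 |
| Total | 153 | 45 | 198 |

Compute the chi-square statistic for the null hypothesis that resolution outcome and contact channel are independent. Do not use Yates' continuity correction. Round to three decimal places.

2.825

Grand total N = 198.
Expected counts (row total × column total / N):
  Resolved, Phone: 101×153/198 = 78.0455
  Resolved, Email: 101×45/198 = 22.9545
  Unresolved, Phone: 97×153/198 = 74.9545
  Unresolved, Email: 97×45/198 = 22.0455
Contributions (O − E)²/E:
  (83 − 78.0455)²/78.0455 = 0.3145
  (18 − 22.9545)²/22.9545 = 1.0694
  (70 − 74.9545)²/74.9545 = 0.3275
  (27 − 22.0455)²/22.0455 = 1.1135
χ² = 0.3145 + 1.0694 + 0.3275 + 1.1135 = 2.825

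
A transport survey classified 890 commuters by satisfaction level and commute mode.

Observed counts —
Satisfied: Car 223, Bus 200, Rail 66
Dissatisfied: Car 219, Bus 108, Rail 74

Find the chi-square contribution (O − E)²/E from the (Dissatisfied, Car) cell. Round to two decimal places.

Row total (Dissatisfied) = 401; column total (Car) = 442; N = 890.
Expected count E = 401 × 442 / 890 = 199.148.
Contribution = (O − E)²/E = (219 − 199.148)² / 199.148 = 1.98.

1.98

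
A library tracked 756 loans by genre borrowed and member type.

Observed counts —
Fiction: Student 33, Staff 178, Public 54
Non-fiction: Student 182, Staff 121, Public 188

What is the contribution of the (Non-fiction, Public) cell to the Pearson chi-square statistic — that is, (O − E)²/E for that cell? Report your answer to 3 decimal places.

6.047

Row total (Non-fiction) = 491; column total (Public) = 242; N = 756.
Expected count E = 491 × 242 / 756 = 157.1720.
Contribution = (O − E)²/E = (188 − 157.1720)² / 157.1720 = 6.047.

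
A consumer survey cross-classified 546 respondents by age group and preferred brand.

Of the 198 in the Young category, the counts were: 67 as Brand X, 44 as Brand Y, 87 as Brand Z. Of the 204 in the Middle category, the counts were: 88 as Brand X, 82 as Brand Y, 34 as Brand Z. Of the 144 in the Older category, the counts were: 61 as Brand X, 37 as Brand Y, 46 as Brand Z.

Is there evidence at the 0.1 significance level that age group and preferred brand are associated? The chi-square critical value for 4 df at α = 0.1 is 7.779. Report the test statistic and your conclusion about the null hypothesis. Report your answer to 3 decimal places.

Row totals: 198, 204, 144. Column totals: 216, 163, 167. Grand total N = 546.
Expected counts (row total × column total / N):
  Young, Brand X: 198×216/546 = 78.3297
  Young, Brand Y: 198×163/546 = 59.1099
  Young, Brand Z: 198×167/546 = 60.5604
  Middle, Brand X: 204×216/546 = 80.7033
  Middle, Brand Y: 204×163/546 = 60.9011
  Middle, Brand Z: 204×167/546 = 62.3956
  Older, Brand X: 144×216/546 = 56.9670
  Older, Brand Y: 144×163/546 = 42.9890
  Older, Brand Z: 144×167/546 = 44.0440
Contributions (O − E)²/E:
  (67 − 78.3297)²/78.3297 = 1.6387
  (44 − 59.1099)²/59.1099 = 3.8625
  (87 − 60.5604)²/60.5604 = 11.5431
  (88 − 80.7033)²/80.7033 = 0.6597
  (82 − 60.9011)²/60.9011 = 7.3096
  (34 − 62.3956)²/62.3956 = 12.9225
  (61 − 56.9670)²/56.9670 = 0.2855
  (37 − 42.9890)²/42.9890 = 0.8344
  (46 − 44.0440)²/44.0440 = 0.0869
χ² = 1.6387 + 3.8625 + 11.5431 + 0.6597 + 7.3096 + 12.9225 + 0.2855 + 0.8344 + 0.0869 = 39.143
df = (3−1)(3−1) = 4. Since 39.143 > 7.779, reject the null hypothesis of independence at α = 0.1.

39.143; reject H₀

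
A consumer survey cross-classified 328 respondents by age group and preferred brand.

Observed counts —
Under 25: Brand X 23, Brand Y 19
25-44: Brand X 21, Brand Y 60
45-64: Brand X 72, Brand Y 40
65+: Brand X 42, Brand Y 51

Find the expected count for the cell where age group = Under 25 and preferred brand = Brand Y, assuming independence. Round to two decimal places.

21.77

Row total (Under 25) = 42; column total (Brand Y) = 170; grand total N = 328.
Expected count = (row total × column total) / N = 42 × 170 / 328 = 21.77.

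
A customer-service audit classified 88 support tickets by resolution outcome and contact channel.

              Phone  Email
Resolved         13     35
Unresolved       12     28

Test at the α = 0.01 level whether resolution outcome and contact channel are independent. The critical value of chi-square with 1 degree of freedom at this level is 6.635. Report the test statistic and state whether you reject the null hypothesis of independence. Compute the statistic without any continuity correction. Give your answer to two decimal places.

Row totals: 48, 40. Column totals: 25, 63. Grand total N = 88.
Expected counts (row total × column total / N):
  Resolved, Phone: 48×25/88 = 13.636
  Resolved, Email: 48×63/88 = 34.364
  Unresolved, Phone: 40×25/88 = 11.364
  Unresolved, Email: 40×63/88 = 28.636
Contributions (O − E)²/E:
  (13 − 13.636)²/13.636 = 0.0297
  (35 − 34.364)²/34.364 = 0.0118
  (12 − 11.364)²/11.364 = 0.0356
  (28 − 28.636)²/28.636 = 0.0141
χ² = 0.0297 + 0.0118 + 0.0356 + 0.0141 = 0.09
df = (2−1)(2−1) = 1. Since 0.09 < 6.635, fail to reject the null hypothesis of independence at α = 0.01.

0.09; fail to reject H₀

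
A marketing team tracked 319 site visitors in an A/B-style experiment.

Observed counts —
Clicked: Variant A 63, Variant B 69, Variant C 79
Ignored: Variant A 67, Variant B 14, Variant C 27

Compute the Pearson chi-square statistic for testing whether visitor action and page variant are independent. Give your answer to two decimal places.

Row totals: 211, 108. Column totals: 130, 83, 106. Grand total N = 319.
Expected counts (row total × column total / N):
  Clicked, Variant A: 211×130/319 = 85.9875
  Clicked, Variant B: 211×83/319 = 54.8997
  Clicked, Variant C: 211×106/319 = 70.1129
  Ignored, Variant A: 108×130/319 = 44.0125
  Ignored, Variant B: 108×83/319 = 28.1003
  Ignored, Variant C: 108×106/319 = 35.8871
Contributions (O − E)²/E:
  (63 − 85.9875)²/85.9875 = 6.1454
  (69 − 54.8997)²/54.8997 = 3.6215
  (79 − 70.1129)²/70.1129 = 1.1265
  (67 − 44.0125)²/44.0125 = 12.0063
  (14 − 28.1003)²/28.1003 = 7.0753
  (27 − 35.8871)²/35.8871 = 2.2008
χ² = 6.1454 + 3.6215 + 1.1265 + 12.0063 + 7.0753 + 2.2008 = 32.18

32.18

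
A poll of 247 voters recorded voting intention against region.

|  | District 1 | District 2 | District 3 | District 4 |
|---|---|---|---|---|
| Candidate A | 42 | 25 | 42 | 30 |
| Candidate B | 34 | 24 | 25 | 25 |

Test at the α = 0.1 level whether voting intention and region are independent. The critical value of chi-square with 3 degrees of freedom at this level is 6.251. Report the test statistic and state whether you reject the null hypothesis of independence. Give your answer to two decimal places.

1.77; fail to reject H₀

Row totals: 139, 108. Column totals: 76, 49, 67, 55. Grand total N = 247.
Expected counts (row total × column total / N):
  Candidate A, District 1: 139×76/247 = 42.769
  Candidate A, District 2: 139×49/247 = 27.575
  Candidate A, District 3: 139×67/247 = 37.704
  Candidate A, District 4: 139×55/247 = 30.951
  Candidate B, District 1: 108×76/247 = 33.231
  Candidate B, District 2: 108×49/247 = 21.425
  Candidate B, District 3: 108×67/247 = 29.296
  Candidate B, District 4: 108×55/247 = 24.049
Contributions (O − E)²/E:
  (42 − 42.769)²/42.769 = 0.0138
  (25 − 27.575)²/27.575 = 0.2405
  (42 − 37.704)²/37.704 = 0.4895
  (30 − 30.951)²/30.951 = 0.0292
  (34 − 33.231)²/33.231 = 0.0178
  (24 − 21.425)²/21.425 = 0.3095
  (25 − 29.296)²/29.296 = 0.6300
  (25 − 24.049)²/24.049 = 0.0376
χ² = 0.0138 + 0.2405 + 0.4895 + 0.0292 + 0.0178 + 0.3095 + 0.6300 + 0.0376 = 1.77
df = (2−1)(4−1) = 3. Since 1.77 < 6.251, fail to reject the null hypothesis of independence at α = 0.1.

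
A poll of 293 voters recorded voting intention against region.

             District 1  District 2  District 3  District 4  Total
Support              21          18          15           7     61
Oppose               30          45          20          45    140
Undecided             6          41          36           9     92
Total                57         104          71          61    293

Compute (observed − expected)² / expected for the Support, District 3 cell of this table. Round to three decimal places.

0.003

Row total (Support) = 61; column total (District 3) = 71; N = 293.
Expected count E = 61 × 71 / 293 = 14.78157.
Contribution = (O − E)²/E = (15 − 14.78157)² / 14.78157 = 0.003.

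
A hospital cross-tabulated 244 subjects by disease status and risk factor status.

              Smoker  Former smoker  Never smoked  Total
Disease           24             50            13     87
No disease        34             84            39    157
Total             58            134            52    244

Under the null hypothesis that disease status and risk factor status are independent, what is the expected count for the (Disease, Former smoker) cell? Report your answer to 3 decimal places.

Row total (Disease) = 87; column total (Former smoker) = 134; grand total N = 244.
Expected count = (row total × column total) / N = 87 × 134 / 244 = 47.779.

47.779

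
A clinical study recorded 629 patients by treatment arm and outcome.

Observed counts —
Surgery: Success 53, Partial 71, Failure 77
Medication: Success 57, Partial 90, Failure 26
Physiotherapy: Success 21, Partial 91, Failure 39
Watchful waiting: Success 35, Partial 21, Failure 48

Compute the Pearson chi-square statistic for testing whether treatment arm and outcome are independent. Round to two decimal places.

Row totals: 201, 173, 151, 104. Column totals: 166, 273, 190. Grand total N = 629.
Expected counts (row total × column total / N):
  Surgery, Success: 201×166/629 = 53.046
  Surgery, Partial: 201×273/629 = 87.238
  Surgery, Failure: 201×190/629 = 60.715
  Medication, Success: 173×166/629 = 45.657
  Medication, Partial: 173×273/629 = 75.086
  Medication, Failure: 173×190/629 = 52.258
  Physiotherapy, Success: 151×166/629 = 39.851
  Physiotherapy, Partial: 151×273/629 = 65.537
  Physiotherapy, Failure: 151×190/629 = 45.612
  Watchful waiting, Success: 104×166/629 = 27.447
  Watchful waiting, Partial: 104×273/629 = 45.138
  Watchful waiting, Failure: 104×190/629 = 31.415
Contributions (O − E)²/E:
  (53 − 53.046)²/53.046 = 0.0000
  (71 − 87.238)²/87.238 = 3.0225
  (77 − 60.715)²/60.715 = 4.3680
  (57 − 45.657)²/45.657 = 2.8180
  (90 − 75.086)²/75.086 = 2.9623
  (26 − 52.258)²/52.258 = 13.1938
  (21 − 39.851)²/39.851 = 8.9172
  (91 − 65.537)²/65.537 = 9.8931
  (39 − 45.612)²/45.612 = 0.9585
  (35 − 27.447)²/27.447 = 2.0785
  (21 − 45.138)²/45.138 = 12.9080
  (48 − 31.415)²/31.415 = 8.7558
χ² = 0.0000 + 3.0225 + 4.3680 + 2.8180 + 2.9623 + 13.1938 + 8.9172 + 9.8931 + 0.9585 + 2.0785 + 12.9080 + 8.7558 = 69.88

69.88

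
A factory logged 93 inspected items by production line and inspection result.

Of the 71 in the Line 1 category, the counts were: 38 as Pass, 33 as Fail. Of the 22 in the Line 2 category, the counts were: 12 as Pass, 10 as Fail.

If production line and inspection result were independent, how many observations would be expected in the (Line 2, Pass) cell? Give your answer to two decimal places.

11.83

Row total (Line 2) = 22; column total (Pass) = 50; grand total N = 93.
Expected count = (row total × column total) / N = 22 × 50 / 93 = 11.83.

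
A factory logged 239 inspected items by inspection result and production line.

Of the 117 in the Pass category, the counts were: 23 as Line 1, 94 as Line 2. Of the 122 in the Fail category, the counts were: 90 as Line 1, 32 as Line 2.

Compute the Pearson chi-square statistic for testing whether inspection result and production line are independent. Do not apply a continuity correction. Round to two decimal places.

Row totals: 117, 122. Column totals: 113, 126. Grand total N = 239.
Expected counts (row total × column total / N):
  Pass, Line 1: 117×113/239 = 55.318
  Pass, Line 2: 117×126/239 = 61.682
  Fail, Line 1: 122×113/239 = 57.682
  Fail, Line 2: 122×126/239 = 64.318
Contributions (O − E)²/E:
  (23 − 55.318)²/55.318 = 18.8809
  (94 − 61.682)²/61.682 = 16.9329
  (90 − 57.682)²/57.682 = 18.1071
  (32 − 64.318)²/64.318 = 16.2389
χ² = 18.8809 + 16.9329 + 18.1071 + 16.2389 = 70.16

70.16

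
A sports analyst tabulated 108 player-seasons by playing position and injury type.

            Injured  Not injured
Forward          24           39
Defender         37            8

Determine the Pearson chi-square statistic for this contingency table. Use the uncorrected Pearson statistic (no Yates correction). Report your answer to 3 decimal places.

Row totals: 63, 45. Column totals: 61, 47. Grand total N = 108.
Expected counts (row total × column total / N):
  Forward, Injured: 63×61/108 = 35.5833
  Forward, Not injured: 63×47/108 = 27.4167
  Defender, Injured: 45×61/108 = 25.4167
  Defender, Not injured: 45×47/108 = 19.5833
Contributions (O − E)²/E:
  (24 − 35.5833)²/35.5833 = 3.7707
  (39 − 27.4167)²/27.4167 = 4.8938
  (37 − 25.4167)²/25.4167 = 5.2789
  (8 − 19.5833)²/19.5833 = 6.8514
χ² = 3.7707 + 4.8938 + 5.2789 + 6.8514 = 20.795

20.795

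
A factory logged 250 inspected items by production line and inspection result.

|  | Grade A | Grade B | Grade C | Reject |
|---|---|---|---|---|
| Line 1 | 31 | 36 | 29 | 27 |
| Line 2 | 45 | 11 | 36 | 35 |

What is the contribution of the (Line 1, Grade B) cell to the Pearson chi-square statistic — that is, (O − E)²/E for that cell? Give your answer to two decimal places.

7.17

Row total (Line 1) = 123; column total (Grade B) = 47; N = 250.
Expected count E = 123 × 47 / 250 = 23.124.
Contribution = (O − E)²/E = (36 − 23.124)² / 23.124 = 7.17.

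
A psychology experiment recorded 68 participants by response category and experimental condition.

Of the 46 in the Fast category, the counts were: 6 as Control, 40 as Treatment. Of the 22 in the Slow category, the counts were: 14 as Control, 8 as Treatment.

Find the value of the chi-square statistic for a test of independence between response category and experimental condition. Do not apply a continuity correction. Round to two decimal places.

Row totals: 46, 22. Column totals: 20, 48. Grand total N = 68.
Expected counts (row total × column total / N):
  Fast, Control: 46×20/68 = 13.529
  Fast, Treatment: 46×48/68 = 32.471
  Slow, Control: 22×20/68 = 6.471
  Slow, Treatment: 22×48/68 = 15.529
Contributions (O − E)²/E:
  (6 − 13.529)²/13.529 = 4.1900
  (40 − 32.471)²/32.471 = 1.7457
  (14 − 6.471)²/6.471 = 8.7600
  (8 − 15.529)²/15.529 = 3.6503
χ² = 4.1900 + 1.7457 + 8.7600 + 3.6503 = 18.35

18.35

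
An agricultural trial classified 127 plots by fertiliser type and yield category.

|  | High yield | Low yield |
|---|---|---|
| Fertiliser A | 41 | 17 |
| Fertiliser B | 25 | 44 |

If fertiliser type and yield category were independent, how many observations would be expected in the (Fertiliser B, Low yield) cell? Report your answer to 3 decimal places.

33.142

Row total (Fertiliser B) = 69; column total (Low yield) = 61; grand total N = 127.
Expected count = (row total × column total) / N = 69 × 61 / 127 = 33.142.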